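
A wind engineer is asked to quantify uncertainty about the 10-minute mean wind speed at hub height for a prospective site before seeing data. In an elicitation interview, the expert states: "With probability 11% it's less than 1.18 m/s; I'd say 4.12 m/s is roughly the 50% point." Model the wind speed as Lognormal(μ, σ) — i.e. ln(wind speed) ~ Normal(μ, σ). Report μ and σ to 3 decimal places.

If T ~ Lognormal(μ,σ) then ln T ~ Normal(μ,σ), so the p-quantile of ln T is μ + z_p·σ.
ln(1.18) = 0.1655 and ln(4.12) = 1.416; z_{0.11} = -1.227, z_{0.5} = 0.
σ = (1.416 − 0.1655)/(0 − (-1.227)) = 1.019.
μ = 0.1655 − (-1.227)·1.019 = 1.416.

μ ≈ 1.416, σ ≈ 1.019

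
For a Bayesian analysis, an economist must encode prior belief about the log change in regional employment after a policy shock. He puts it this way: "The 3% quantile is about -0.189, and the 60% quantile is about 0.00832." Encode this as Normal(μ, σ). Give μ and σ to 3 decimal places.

μ = -0.015, σ = 0.092

For Normal(μ,σ), the p-quantile is μ + z_p·σ. Here z_{0.03} = -1.881, z_{0.6} = 0.2533.
So -0.189 = μ − 1.881σ and 0.00832 = μ + 0.2533σ.
Subtracting: σ = (0.00832 − -0.189)/(0.2533 − (-1.881)) = 0.092.
Then μ = -0.189 − (-1.881)·0.092 = -0.015.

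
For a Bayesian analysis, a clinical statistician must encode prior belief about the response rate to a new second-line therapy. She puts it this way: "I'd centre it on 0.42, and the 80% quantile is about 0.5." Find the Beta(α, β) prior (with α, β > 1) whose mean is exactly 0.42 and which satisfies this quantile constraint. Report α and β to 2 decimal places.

With mean 0.42 fixed, write α = 0.42s, β = 0.58s where s = α+β.
Need P(θ < 0.5) = 0.8 under Beta(0.42s, 0.58s). Normal approximation: (q−m)/√(m(1−m)/s) ≈ z_{0.8} = 0.842, so s ≈ 0.42·0.58·(0.842)²/(0.5−0.42)² = 27.0.
At s = 27.0: P(θ<0.5) ≈ 0.801. Adjusting to match 0.8 gives s ≈ 26.69.
So α = 0.42·26.69 ≈ 11.21, β = 0.58·26.69 ≈ 15.48.

α ≈ 11.21, β ≈ 15.48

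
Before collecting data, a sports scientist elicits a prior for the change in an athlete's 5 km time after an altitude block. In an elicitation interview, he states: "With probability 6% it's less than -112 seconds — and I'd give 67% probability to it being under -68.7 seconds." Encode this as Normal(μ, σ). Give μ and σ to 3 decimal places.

μ = -78.249, σ = 21.708

For Normal(μ,σ), the p-quantile is μ + z_p·σ. Here z_{0.06} = -1.555, z_{0.67} = 0.4399.
So -112 = μ − 1.555σ and -68.7 = μ + 0.4399σ.
Subtracting: σ = (-68.7 − -112)/(0.4399 − (-1.555)) = 21.708.
Then μ = -112 − (-1.555)·21.708 = -78.249.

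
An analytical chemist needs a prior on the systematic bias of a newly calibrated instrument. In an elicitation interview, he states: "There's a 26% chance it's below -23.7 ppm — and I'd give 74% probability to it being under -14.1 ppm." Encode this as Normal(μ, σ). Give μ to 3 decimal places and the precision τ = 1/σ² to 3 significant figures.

μ = -18.900, τ = 0.018

The p-quantile of Normal(μ,σ) is μ + z_p·σ, with z_{0.26} = -0.6433 and z_{0.74} = 0.6433.
Eliminate σ: μ = (z₂·x₁ − z₁·x₂)/(z₂ − z₁) = (0.6433·-23.7 − (-0.6433)·-14.1)/1.287 = -18.900.
Then σ = (x₂ − x₁)/(z₂ − z₁) = (-14.1 − -23.7)/1.287 = 7.461.
Precision τ = 1/σ² = 1/7.461² = 0.018.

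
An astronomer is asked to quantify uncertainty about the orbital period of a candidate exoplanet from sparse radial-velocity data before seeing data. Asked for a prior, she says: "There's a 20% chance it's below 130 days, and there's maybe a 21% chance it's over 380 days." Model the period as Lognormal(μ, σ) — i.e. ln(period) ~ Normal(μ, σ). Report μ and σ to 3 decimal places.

μ ≈ 5.415, σ ≈ 0.651

If T ~ Lognormal(μ,σ) then ln T ~ Normal(μ,σ), so the p-quantile of ln T is μ + z_p·σ.
ln(130) = 4.868 and ln(380) = 5.94; z_{0.2} = -0.8416, z_{0.79} = 0.8064.
σ = (5.94 − 4.868)/(0.8064 − (-0.8416)) = 0.651.
μ = 4.868 − (-0.8416)·0.651 = 5.415.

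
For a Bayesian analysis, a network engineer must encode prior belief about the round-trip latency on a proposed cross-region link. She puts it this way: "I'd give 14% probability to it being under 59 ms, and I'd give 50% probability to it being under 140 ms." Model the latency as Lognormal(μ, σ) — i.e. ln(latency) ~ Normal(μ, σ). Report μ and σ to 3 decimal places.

μ ≈ 4.942, σ ≈ 0.800

If T ~ Lognormal(μ,σ) then ln T ~ Normal(μ,σ), so the p-quantile of ln T is μ + z_p·σ.
ln(59) = 4.078 and ln(140) = 4.942; z_{0.14} = -1.08, z_{0.5} = 0.
σ = (4.942 − 4.078)/(0 − (-1.08)) = 0.800.
μ = 4.078 − (-1.08)·0.800 = 4.942.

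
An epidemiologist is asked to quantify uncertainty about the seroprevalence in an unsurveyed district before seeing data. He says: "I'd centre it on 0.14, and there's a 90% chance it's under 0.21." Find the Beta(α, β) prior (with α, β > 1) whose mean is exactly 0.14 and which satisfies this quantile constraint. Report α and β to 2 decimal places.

α ≈ 6.06, β ≈ 37.22

With mean 0.14 fixed, write α = 0.14s, β = 0.86s where s = α+β.
Need P(θ < 0.21) = 0.9 under Beta(0.14s, 0.86s). Normal approximation: (q−m)/√(m(1−m)/s) ≈ z_{0.9} = 1.28, so s ≈ 0.14·0.86·(1.28)²/(0.21−0.14)² = 40.4.
At s = 40.4: P(θ<0.21) ≈ 0.893. Adjusting to match 0.9 gives s ≈ 43.28.
So α = 0.14·43.28 ≈ 6.06, β = 0.86·43.28 ≈ 37.22.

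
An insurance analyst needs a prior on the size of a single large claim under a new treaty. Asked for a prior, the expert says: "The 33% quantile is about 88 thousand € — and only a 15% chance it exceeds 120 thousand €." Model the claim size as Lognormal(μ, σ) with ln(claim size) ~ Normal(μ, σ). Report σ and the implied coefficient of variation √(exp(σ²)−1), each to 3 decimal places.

If T ~ Lognormal(μ,σ) then ln T ~ Normal(μ,σ), so the p-quantile of ln T is μ + z_p·σ.
ln(88) = 4.477 and ln(120) = 4.787; z_{0.33} = -0.4399, z_{0.85} = 1.036.
σ = (4.787 − 4.477)/(1.036 − (-0.4399)) = 0.210.
μ = 4.477 − (-0.4399)·0.210 = 4.570.
CV = √(exp(σ²)−1) = √(exp(0.0441)−1) = 0.212.

σ ≈ 0.210, CV ≈ 0.212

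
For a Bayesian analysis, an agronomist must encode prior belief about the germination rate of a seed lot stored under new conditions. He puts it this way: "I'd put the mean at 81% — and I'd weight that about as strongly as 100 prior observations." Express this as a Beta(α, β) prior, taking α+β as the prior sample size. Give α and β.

Under the effective-sample-size interpretation, Beta(α, β) has prior mean α/(α+β) and prior sample size α+β.
So α+β = 100 and α/(α+β) = 0.81, giving α = 0.81·100 = 81 and β = 100 − 81 = 19.

α = 81, β = 19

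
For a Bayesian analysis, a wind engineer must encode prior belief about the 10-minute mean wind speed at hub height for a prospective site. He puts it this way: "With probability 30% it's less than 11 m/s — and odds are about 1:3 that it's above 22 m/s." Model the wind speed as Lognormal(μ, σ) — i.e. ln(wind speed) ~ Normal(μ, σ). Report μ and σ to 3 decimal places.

If T ~ Lognormal(μ,σ) then ln T ~ Normal(μ,σ), so the p-quantile of ln T is μ + z_p·σ.
ln(11) = 2.398 and ln(22) = 3.091; z_{0.3} = -0.5244, z_{0.75} = 0.6745.
σ = (3.091 − 2.398)/(0.6745 − (-0.5244)) = 0.578.
μ = 2.398 − (-0.5244)·0.578 = 2.701.

μ ≈ 2.701, σ ≈ 0.578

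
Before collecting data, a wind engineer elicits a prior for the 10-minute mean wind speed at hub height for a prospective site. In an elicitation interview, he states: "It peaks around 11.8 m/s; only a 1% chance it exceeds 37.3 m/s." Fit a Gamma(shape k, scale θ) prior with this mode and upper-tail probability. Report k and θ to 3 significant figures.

k ≈ 4.36, θ ≈ 3.52

Gamma(k,θ) with k>1 has mode (k−1)θ, so θ = 11.8/(k−1).
Need P(X < 37.3) = 0.99 with θ tied to k this way. Start at k = 2, θ = 11.8: P(X<37.3) ≈ 0.824.
Too low — raise k to concentrate. Iterating converges to k ≈ 4.36.
Then θ = 11.8/(4.36−1) ≈ 3.52.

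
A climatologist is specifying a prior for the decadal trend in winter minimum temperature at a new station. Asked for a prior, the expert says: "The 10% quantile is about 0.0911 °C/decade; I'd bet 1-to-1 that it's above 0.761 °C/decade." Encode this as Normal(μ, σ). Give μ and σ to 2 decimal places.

For Normal(μ,σ), the p-quantile is μ + z_p·σ. Here z_{0.1} = -1.282, z_{0.5} = 0.
So 0.0911 = μ − 1.282σ and 0.761 = μ + 0σ.
Subtracting: σ = (0.761 − 0.0911)/(0 − (-1.282)) = 0.52.
Then μ = 0.0911 − (-1.282)·0.52 = 0.76.

μ = 0.76, σ = 0.52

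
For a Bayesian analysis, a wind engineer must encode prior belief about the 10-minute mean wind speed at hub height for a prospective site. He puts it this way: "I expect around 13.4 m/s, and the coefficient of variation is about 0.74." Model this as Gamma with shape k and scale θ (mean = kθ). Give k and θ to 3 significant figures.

For Gamma(k, scale θ): mean = kθ, variance = kθ², so CV = 1/√k.
CV = 0.74, hence k = 1/CV² = 1.83.
Then θ = mean/k = 13.4/1.83 = 7.34.

k ≈ 1.83, θ ≈ 7.34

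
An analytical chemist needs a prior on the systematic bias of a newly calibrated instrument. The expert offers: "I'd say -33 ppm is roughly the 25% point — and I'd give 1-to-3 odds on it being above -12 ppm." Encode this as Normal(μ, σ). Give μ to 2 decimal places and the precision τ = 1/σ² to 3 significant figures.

For Normal(μ,σ), the p-quantile is μ + z_p·σ. Here z_{0.25} = -0.6745, z_{0.75} = 0.6745.
So -33 = μ − 0.6745σ and -12 = μ + 0.6745σ.
Subtracting: σ = (-12 − -33)/(0.6745 − (-0.6745)) = 15.57.
Then μ = -33 − (-0.6745)·15.57 = -22.50.
Precision τ = 1/σ² = 1/15.57² = 0.00413.

μ = -22.50, τ = 0.00413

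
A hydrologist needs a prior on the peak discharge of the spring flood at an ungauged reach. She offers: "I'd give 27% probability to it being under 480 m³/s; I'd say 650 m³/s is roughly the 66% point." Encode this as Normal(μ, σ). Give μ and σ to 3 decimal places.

μ = 581.610, σ = 165.809

The p-quantile of Normal(μ,σ) is μ + z_p·σ, with z_{0.27} = -0.6128 and z_{0.66} = 0.4125.
Eliminate σ: μ = (z₂·x₁ − z₁·x₂)/(z₂ − z₁) = (0.4125·480 − (-0.6128)·650)/1.025 = 581.610.
Then σ = (x₂ − x₁)/(z₂ − z₁) = (650 − 480)/1.025 = 165.809.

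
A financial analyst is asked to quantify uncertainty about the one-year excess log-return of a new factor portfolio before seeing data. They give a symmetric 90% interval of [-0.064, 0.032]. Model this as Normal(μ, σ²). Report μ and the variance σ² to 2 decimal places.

μ = -0.02, σ² = 0.00

A symmetric 90% interval runs μ ± z·σ with z = 1.645.
Half-width = 0.048, so σ = 0.048/1.645 = 0.029 and σ² = 0.00.
μ is the interval midpoint, -0.02.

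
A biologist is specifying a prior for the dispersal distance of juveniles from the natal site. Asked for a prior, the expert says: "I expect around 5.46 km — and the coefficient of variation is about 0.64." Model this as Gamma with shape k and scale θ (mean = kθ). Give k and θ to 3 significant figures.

For Gamma(k, scale θ): mean = kθ, variance = kθ², so CV = 1/√k.
CV = 0.64, hence k = 1/CV² = 2.44.
Then θ = mean/k = 5.46/2.44 = 2.24.

k ≈ 2.44, θ ≈ 2.24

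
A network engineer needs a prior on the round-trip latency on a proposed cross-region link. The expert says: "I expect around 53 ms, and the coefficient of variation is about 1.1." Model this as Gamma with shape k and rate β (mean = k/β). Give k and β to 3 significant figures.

For Gamma(k, rate β): mean = k/β, variance = k/β², so CV = 1/√k.
CV = 1.1, hence k = 1/CV² = 0.826.
Then β = k/mean = 0.826/53 = 0.0156.

k ≈ 0.826, β ≈ 0.0156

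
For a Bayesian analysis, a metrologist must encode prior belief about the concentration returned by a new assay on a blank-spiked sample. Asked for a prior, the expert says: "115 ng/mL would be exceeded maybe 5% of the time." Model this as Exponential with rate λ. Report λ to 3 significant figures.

P(T > 115.0) = e^(−λ·115.0) = 0.05, so λ = −ln(0.05)/115.0 = 0.026.

λ ≈ 0.026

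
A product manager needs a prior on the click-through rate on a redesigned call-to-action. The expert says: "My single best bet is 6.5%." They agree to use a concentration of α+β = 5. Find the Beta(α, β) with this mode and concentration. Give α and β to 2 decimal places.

α = 1.20, β = 3.81

For α,β > 1 the Beta mode is (α−1)/(α+β−2). With α+β = 5, the mode is (α−1)/3.
Set (α−1)/3 = 0.065 → α = 1 + 0.065·3 = 1.20.
β = 5 − α = 3.81.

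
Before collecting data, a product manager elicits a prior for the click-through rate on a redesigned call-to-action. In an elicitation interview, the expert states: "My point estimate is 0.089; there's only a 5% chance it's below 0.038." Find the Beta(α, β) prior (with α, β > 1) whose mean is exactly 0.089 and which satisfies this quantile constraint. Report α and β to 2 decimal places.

With mean 0.089 fixed, write α = 0.089s, β = 0.911s where s = α+β.
Need P(θ < 0.038) = 0.05 under Beta(0.089s, 0.911s). Normal approximation: (q−m)/√(m(1−m)/s) ≈ z_{0.05} = -1.64, so s ≈ 0.089·0.911·(-1.64)²/(0.038−0.089)² = 84.3.
At s = 84.3: P(θ<0.038) ≈ 0.024. Adjusting to match 0.05 gives s ≈ 60.79.
So α = 0.089·60.79 ≈ 5.41, β = 0.911·60.79 ≈ 55.38.

α ≈ 5.41, β ≈ 55.38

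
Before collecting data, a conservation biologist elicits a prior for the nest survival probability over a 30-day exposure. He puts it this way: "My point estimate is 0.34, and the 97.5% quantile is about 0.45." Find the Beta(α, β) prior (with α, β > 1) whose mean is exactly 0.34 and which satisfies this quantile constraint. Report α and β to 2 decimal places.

α ≈ 25.58, β ≈ 49.66

With mean 0.34 fixed, write α = 0.34s, β = 0.66s where s = α+β.
Need P(θ < 0.45) = 0.975 under Beta(0.34s, 0.66s). Normal approximation: (q−m)/√(m(1−m)/s) ≈ z_{0.975} = 1.96, so s ≈ 0.34·0.66·(1.96)²/(0.45−0.34)² = 71.2.
At s = 71.2: P(θ<0.45) ≈ 0.972. Adjusting to match 0.975 gives s ≈ 75.24.
So α = 0.34·75.24 ≈ 25.58, β = 0.66·75.24 ≈ 49.66.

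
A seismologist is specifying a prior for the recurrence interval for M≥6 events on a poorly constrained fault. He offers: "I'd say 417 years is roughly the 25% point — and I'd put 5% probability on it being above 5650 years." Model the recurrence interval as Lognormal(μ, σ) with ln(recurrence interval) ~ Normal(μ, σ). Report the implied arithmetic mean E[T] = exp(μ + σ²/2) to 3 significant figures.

E[T] ≈ 1670 years

If T ~ Lognormal(μ,σ) then ln T ~ Normal(μ,σ), so the p-quantile of ln T is μ + z_p·σ.
ln(417) = 6.033 and ln(5650) = 8.639; z_{0.25} = -0.6745, z_{0.95} = 1.645.
σ = (8.639 − 6.033)/(1.645 − (-0.6745)) = 1.124.
μ = 6.033 − (-0.6745)·1.124 = 6.791.
E[T] = exp(μ + σ²/2) = exp(6.791 + 0.6314) = 1670 years.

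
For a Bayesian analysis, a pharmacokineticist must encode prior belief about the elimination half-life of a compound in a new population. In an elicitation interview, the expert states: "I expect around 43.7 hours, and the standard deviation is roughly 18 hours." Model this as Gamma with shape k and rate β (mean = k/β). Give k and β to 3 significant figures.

k ≈ 5.89, β ≈ 0.135

For Gamma(k, rate β): mean = k/β, variance = k/β², so CV = 1/√k.
CV = SD/mean = 18/43.7 = 0.4119, hence k = 1/CV² = 5.89.
Then β = k/mean = 5.89/43.7 = 0.135.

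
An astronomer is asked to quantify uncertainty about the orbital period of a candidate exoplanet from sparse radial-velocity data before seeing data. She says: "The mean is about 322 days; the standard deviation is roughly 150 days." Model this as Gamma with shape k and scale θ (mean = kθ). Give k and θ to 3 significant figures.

k ≈ 4.61, θ ≈ 69.9

For Gamma(k, scale θ): mean = kθ, variance = kθ², so CV = 1/√k.
CV = SD/mean = 150/322 = 0.4658, hence k = 1/CV² = 4.61.
Then θ = mean/k = 322/4.61 = 69.9.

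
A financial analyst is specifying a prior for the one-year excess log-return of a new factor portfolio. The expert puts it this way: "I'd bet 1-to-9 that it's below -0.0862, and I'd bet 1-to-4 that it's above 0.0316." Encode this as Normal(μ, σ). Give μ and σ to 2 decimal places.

μ = -0.02, σ = 0.06

The p-quantile of Normal(μ,σ) is μ + z_p·σ, with z_{0.1} = -1.282 and z_{0.8} = 0.8416.
Eliminate σ: μ = (z₂·x₁ − z₁·x₂)/(z₂ − z₁) = (0.8416·-0.0862 − (-1.282)·0.0316)/2.123 = -0.02.
Then σ = (x₂ − x₁)/(z₂ − z₁) = (0.0316 − -0.0862)/2.123 = 0.06.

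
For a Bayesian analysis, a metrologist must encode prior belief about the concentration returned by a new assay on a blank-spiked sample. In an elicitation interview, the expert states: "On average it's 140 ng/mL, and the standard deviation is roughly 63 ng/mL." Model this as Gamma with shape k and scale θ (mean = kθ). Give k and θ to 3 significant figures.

For Gamma(k, scale θ): mean = kθ, variance = kθ², so CV = 1/√k.
CV = SD/mean = 63/140 = 0.45, hence k = 1/CV² = 4.94.
Then θ = mean/k = 140/4.94 = 28.4.

k ≈ 4.94, θ ≈ 28.4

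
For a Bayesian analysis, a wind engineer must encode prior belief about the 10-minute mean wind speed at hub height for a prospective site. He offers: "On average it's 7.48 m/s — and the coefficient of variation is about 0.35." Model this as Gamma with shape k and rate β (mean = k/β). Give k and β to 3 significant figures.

k ≈ 8.16, β ≈ 1.09

For Gamma(k, rate β): mean = k/β, variance = k/β², so CV = 1/√k.
CV = 0.35, hence k = 1/CV² = 8.16.
Then β = k/mean = 8.16/7.48 = 1.09.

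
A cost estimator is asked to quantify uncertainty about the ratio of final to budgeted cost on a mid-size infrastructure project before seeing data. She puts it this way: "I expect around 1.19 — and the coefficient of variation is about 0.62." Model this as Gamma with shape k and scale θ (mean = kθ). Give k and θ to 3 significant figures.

k ≈ 2.6, θ ≈ 0.457

For Gamma(k, scale θ): mean = kθ, variance = kθ², so CV = 1/√k.
CV = 0.62, hence k = 1/CV² = 2.6.
Then θ = mean/k = 1.19/2.6 = 0.457.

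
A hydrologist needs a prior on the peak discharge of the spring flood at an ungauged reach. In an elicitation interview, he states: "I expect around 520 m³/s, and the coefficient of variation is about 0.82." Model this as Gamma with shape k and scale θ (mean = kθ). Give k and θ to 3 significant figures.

k ≈ 1.49, θ ≈ 350

For Gamma(k, scale θ): mean = kθ, variance = kθ², so CV = 1/√k.
CV = 0.82, hence k = 1/CV² = 1.49.
Then θ = mean/k = 520/1.49 = 350.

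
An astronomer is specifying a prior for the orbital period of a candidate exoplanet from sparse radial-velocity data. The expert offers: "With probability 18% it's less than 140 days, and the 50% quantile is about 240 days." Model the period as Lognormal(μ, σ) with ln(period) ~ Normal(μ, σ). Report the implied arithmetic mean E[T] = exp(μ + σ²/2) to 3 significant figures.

If T ~ Lognormal(μ,σ) then ln T ~ Normal(μ,σ), so the p-quantile of ln T is μ + z_p·σ.
ln(140) = 4.942 and ln(240) = 5.481; z_{0.18} = -0.9154, z_{0.5} = 0.
σ = (5.481 − 4.942)/(0 − (-0.9154)) = 0.589.
μ = 4.942 − (-0.9154)·0.589 = 5.481.
E[T] = exp(μ + σ²/2) = exp(5.481 + 0.1734) = 285 days.

E[T] ≈ 285 days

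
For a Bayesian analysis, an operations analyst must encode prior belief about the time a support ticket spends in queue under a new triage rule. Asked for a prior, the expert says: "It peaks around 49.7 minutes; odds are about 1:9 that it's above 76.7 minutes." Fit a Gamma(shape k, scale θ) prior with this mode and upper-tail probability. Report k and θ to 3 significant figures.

Gamma(k,θ) with k>1 has mode (k−1)θ, so θ = 49.7/(k−1).
Need P(X < 76.7) = 0.9 with θ tied to k this way. Start at k = 2, θ = 49.7: P(X<76.7) ≈ 0.457.
Too low — raise k to concentrate. Iterating converges to k ≈ 10.9.
Then θ = 49.7/(10.9−1) ≈ 5.01.

k ≈ 10.9, θ ≈ 5.01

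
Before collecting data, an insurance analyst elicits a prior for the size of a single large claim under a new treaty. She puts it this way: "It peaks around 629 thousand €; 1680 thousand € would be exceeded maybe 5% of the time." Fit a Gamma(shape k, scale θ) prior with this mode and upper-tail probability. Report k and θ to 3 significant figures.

k ≈ 3.79, θ ≈ 225

Gamma(k,θ) with k>1 has mode (k−1)θ, so θ = 629/(k−1).
Need P(X < 1680) = 0.95 with θ tied to k this way. Start at k = 2, θ = 629: P(X<1680) ≈ 0.746.
Too low — raise k to concentrate. Iterating converges to k ≈ 3.79.
Then θ = 629/(3.79−1) ≈ 225.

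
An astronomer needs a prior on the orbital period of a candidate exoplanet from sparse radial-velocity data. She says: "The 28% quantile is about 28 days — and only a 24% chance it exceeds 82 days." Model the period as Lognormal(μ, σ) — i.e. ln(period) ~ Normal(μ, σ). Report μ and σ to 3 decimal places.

μ ≈ 3.818, σ ≈ 0.834

If T ~ Lognormal(μ,σ) then ln T ~ Normal(μ,σ), so the p-quantile of ln T is μ + z_p·σ.
ln(28) = 3.332 and ln(82) = 4.407; z_{0.28} = -0.5828, z_{0.76} = 0.7063.
σ = (4.407 − 3.332)/(0.7063 − (-0.5828)) = 0.834.
μ = 3.332 − (-0.5828)·0.834 = 3.818.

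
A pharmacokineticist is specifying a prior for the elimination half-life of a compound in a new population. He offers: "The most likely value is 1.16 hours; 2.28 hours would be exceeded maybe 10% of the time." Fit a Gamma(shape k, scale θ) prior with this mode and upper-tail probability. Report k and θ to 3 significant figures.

k ≈ 5.2, θ ≈ 0.276

Gamma(k,θ) with k>1 has mode (k−1)θ, so θ = 1.16/(k−1).
Need P(X < 2.28) = 0.9 with θ tied to k this way. Start at k = 2, θ = 1.16: P(X<2.28) ≈ 0.585.
Too low — raise k to concentrate. Iterating converges to k ≈ 5.2.
Then θ = 1.16/(5.2−1) ≈ 0.276.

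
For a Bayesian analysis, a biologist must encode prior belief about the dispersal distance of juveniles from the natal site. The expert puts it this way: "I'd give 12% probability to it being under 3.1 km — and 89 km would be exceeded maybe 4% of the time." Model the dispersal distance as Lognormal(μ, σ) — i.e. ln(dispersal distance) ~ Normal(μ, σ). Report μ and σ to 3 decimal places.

μ ≈ 2.480, σ ≈ 1.148

If T ~ Lognormal(μ,σ) then ln T ~ Normal(μ,σ), so the p-quantile of ln T is μ + z_p·σ.
ln(3.1) = 1.131 and ln(89) = 4.489; z_{0.12} = -1.175, z_{0.96} = 1.751.
σ = (4.489 − 1.131)/(1.751 − (-1.175)) = 1.148.
μ = 1.131 − (-1.175)·1.148 = 2.480.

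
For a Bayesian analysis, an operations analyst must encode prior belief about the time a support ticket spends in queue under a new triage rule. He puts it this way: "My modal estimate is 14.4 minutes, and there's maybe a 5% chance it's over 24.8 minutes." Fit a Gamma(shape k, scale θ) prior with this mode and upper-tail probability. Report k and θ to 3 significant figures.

Gamma(k,θ) with k>1 has mode (k−1)θ, so θ = 14.4/(k−1).
Need P(X < 24.8) = 0.95 with θ tied to k this way. Start at k = 2, θ = 14.4: P(X<24.8) ≈ 0.514.
Too low — raise k to concentrate. Iterating converges to k ≈ 10.4.
Then θ = 14.4/(10.4−1) ≈ 1.52.

k ≈ 10.4, θ ≈ 1.52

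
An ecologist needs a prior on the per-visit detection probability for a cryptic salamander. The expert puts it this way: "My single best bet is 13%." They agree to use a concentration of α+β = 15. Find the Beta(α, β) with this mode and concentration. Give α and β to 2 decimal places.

α = 2.69, β = 12.31

For α,β > 1 the Beta mode is (α−1)/(α+β−2). With α+β = 15, the mode is (α−1)/13.
Set (α−1)/13 = 0.13 → α = 1 + 0.13·13 = 2.69.
β = 15 − α = 12.31.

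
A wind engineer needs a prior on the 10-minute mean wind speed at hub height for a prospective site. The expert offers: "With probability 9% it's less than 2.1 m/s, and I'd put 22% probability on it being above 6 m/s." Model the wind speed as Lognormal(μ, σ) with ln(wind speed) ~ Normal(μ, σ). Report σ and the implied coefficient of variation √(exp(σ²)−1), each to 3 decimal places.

If T ~ Lognormal(μ,σ) then ln T ~ Normal(μ,σ), so the p-quantile of ln T is μ + z_p·σ.
ln(2.1) = 0.7419 and ln(6) = 1.792; z_{0.09} = -1.341, z_{0.78} = 0.7722.
σ = (1.792 − 0.7419)/(0.7722 − (-1.341)) = 0.497.
μ = 0.7419 − (-1.341)·0.497 = 1.408.
CV = √(exp(σ²)−1) = √(exp(0.2469)−1) = 0.529.

σ ≈ 0.497, CV ≈ 0.529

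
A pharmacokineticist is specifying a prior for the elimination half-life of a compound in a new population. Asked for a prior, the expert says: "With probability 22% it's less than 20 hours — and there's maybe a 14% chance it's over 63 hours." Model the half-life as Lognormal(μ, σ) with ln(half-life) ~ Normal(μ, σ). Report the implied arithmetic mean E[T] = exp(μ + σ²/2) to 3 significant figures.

If T ~ Lognormal(μ,σ) then ln T ~ Normal(μ,σ), so the p-quantile of ln T is μ + z_p·σ.
ln(20) = 2.996 and ln(63) = 4.143; z_{0.22} = -0.7722, z_{0.86} = 1.08.
σ = (4.143 − 2.996)/(1.08 − (-0.7722)) = 0.619.
μ = 2.996 − (-0.7722)·0.619 = 3.474.
E[T] = exp(μ + σ²/2) = exp(3.474 + 0.1918) = 39.1 hours.

E[T] ≈ 39.1 hours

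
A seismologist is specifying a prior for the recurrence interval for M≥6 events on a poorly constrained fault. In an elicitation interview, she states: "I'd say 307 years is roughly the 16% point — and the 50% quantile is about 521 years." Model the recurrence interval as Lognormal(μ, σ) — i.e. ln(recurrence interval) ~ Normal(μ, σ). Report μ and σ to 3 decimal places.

If T ~ Lognormal(μ,σ) then ln T ~ Normal(μ,σ), so the p-quantile of ln T is μ + z_p·σ.
ln(307) = 5.727 and ln(521) = 6.256; z_{0.16} = -0.9945, z_{0.5} = 0.
σ = (6.256 − 5.727)/(0 − (-0.9945)) = 0.532.
μ = 5.727 − (-0.9945)·0.532 = 6.256.

μ ≈ 6.256, σ ≈ 0.532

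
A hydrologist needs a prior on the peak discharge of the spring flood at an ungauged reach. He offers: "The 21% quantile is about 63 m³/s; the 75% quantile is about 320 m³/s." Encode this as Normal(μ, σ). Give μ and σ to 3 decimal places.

μ = 202.948, σ = 173.542

For Normal(μ,σ), the p-quantile is μ + z_p·σ. Here z_{0.21} = -0.8064, z_{0.75} = 0.6745.
So 63 = μ − 0.8064σ and 320 = μ + 0.6745σ.
Subtracting: σ = (320 − 63)/(0.6745 − (-0.8064)) = 173.542.
Then μ = 63 − (-0.8064)·173.542 = 202.948.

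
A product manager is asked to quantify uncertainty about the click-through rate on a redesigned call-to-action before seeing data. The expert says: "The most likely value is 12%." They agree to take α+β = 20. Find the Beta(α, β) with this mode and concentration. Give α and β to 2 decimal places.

α = 3.16, β = 16.84

For α,β > 1 the Beta mode is (α−1)/(α+β−2). With α+β = 20, the mode is (α−1)/18.
Set (α−1)/18 = 0.12 → α = 1 + 0.12·18 = 3.16.
β = 20 − α = 16.84.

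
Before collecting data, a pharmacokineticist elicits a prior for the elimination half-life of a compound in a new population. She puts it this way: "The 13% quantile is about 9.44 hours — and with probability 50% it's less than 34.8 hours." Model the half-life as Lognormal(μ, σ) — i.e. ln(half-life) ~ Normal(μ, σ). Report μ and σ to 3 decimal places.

μ ≈ 3.550, σ ≈ 1.158

If T ~ Lognormal(μ,σ) then ln T ~ Normal(μ,σ), so the p-quantile of ln T is μ + z_p·σ.
ln(9.44) = 2.245 and ln(34.8) = 3.55; z_{0.13} = -1.126, z_{0.5} = 0.
σ = (3.55 − 2.245)/(0 − (-1.126)) = 1.158.
μ = 2.245 − (-1.126)·1.158 = 3.550.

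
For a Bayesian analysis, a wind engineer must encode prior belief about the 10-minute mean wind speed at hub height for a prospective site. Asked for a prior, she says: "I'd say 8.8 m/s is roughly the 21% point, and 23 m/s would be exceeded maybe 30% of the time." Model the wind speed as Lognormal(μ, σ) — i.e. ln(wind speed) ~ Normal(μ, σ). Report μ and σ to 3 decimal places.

If T ~ Lognormal(μ,σ) then ln T ~ Normal(μ,σ), so the p-quantile of ln T is μ + z_p·σ.
ln(8.8) = 2.175 and ln(23) = 3.135; z_{0.21} = -0.8064, z_{0.7} = 0.5244.
σ = (3.135 − 2.175)/(0.5244 − (-0.8064)) = 0.722.
μ = 2.175 − (-0.8064)·0.722 = 2.757.

μ ≈ 2.757, σ ≈ 0.722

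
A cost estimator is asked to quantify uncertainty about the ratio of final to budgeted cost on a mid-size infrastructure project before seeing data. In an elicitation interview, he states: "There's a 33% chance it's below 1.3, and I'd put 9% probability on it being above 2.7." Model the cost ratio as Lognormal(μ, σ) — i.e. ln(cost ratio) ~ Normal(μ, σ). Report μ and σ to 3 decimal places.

If T ~ Lognormal(μ,σ) then ln T ~ Normal(μ,σ), so the p-quantile of ln T is μ + z_p·σ.
ln(1.3) = 0.2624 and ln(2.7) = 0.9933; z_{0.33} = -0.4399, z_{0.91} = 1.341.
σ = (0.9933 − 0.2624)/(1.341 − (-0.4399)) = 0.410.
μ = 0.2624 − (-0.4399)·0.410 = 0.443.

μ ≈ 0.443, σ ≈ 0.410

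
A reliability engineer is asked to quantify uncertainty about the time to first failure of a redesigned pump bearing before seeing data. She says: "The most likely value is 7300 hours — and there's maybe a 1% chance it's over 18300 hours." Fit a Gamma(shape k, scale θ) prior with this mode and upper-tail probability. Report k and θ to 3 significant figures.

Gamma(k,θ) with k>1 has mode (k−1)θ, so θ = 7300/(k−1).
Need P(X < 18300) = 0.99 with θ tied to k this way. Start at k = 2, θ = 7300: P(X<18300) ≈ 0.714.
Too low — raise k to concentrate. Iterating converges to k ≈ 6.55.
Then θ = 7300/(6.55−1) ≈ 1310.

k ≈ 6.55, θ ≈ 1310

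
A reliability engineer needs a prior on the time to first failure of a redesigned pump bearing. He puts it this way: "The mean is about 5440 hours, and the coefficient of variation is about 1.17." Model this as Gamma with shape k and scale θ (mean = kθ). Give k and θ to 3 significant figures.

k ≈ 0.731, θ ≈ 7450

For Gamma(k, scale θ): mean = kθ, variance = kθ², so CV = 1/√k.
CV = 1.17, hence k = 1/CV² = 0.731.
Then θ = mean/k = 5440/0.731 = 7450.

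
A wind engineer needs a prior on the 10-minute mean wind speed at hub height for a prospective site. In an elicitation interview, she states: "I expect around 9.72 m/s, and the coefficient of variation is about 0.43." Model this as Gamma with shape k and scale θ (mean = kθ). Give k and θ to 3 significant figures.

For Gamma(k, scale θ): mean = kθ, variance = kθ², so CV = 1/√k.
CV = 0.43, hence k = 1/CV² = 5.41.
Then θ = mean/k = 9.72/5.41 = 1.8.

k ≈ 5.41, θ ≈ 1.8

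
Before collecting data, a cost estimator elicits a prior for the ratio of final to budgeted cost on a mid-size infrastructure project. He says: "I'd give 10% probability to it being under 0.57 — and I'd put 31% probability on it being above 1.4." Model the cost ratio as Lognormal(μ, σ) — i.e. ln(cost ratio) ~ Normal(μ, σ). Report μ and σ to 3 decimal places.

If T ~ Lognormal(μ,σ) then ln T ~ Normal(μ,σ), so the p-quantile of ln T is μ + z_p·σ.
ln(0.57) = -0.5621 and ln(1.4) = 0.3365; z_{0.1} = -1.282, z_{0.69} = 0.4959.
σ = (0.3365 − -0.5621)/(0.4959 − (-1.282)) = 0.506.
μ = -0.5621 − (-1.282)·0.506 = 0.086.

μ ≈ 0.086, σ ≈ 0.506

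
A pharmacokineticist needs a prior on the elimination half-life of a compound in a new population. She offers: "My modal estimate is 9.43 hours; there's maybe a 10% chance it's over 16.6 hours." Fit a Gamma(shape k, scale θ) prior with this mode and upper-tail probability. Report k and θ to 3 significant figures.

Gamma(k,θ) with k>1 has mode (k−1)θ, so θ = 9.43/(k−1).
Need P(X < 16.6) = 0.9 with θ tied to k this way. Start at k = 2, θ = 9.43: P(X<16.6) ≈ 0.525.
Too low — raise k to concentrate. Iterating converges to k ≈ 6.94.
Then θ = 9.43/(6.94−1) ≈ 1.59.

k ≈ 6.94, θ ≈ 1.59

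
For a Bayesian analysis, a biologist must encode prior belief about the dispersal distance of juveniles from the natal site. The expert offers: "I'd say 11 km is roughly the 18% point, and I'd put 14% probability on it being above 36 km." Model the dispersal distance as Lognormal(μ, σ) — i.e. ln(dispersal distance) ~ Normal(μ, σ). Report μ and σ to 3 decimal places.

μ ≈ 2.942, σ ≈ 0.594

If T ~ Lognormal(μ,σ) then ln T ~ Normal(μ,σ), so the p-quantile of ln T is μ + z_p·σ.
ln(11) = 2.398 and ln(36) = 3.584; z_{0.18} = -0.9154, z_{0.86} = 1.08.
σ = (3.584 − 2.398)/(1.08 − (-0.9154)) = 0.594.
μ = 2.398 − (-0.9154)·0.594 = 2.942.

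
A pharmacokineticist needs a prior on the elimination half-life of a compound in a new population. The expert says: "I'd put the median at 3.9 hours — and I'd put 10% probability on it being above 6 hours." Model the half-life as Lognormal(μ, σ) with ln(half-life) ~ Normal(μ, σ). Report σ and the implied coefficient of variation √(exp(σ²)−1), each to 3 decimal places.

If T ~ Lognormal(μ,σ) then ln T ~ Normal(μ,σ), so the p-quantile of ln T is μ + z_p·σ.
ln(3.9) = 1.361 and ln(6) = 1.792; z_{0.5} = 0, z_{0.9} = 1.282.
σ = (1.792 − 1.361)/(1.282 − (0)) = 0.336.
μ = 1.361 − (0)·0.336 = 1.361.
CV = √(exp(σ²)−1) = √(exp(0.1130)−1) = 0.346.

σ ≈ 0.336, CV ≈ 0.346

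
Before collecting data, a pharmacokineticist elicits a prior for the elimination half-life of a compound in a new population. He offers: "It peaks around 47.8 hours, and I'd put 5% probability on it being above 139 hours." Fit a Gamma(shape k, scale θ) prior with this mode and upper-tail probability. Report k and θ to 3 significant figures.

Gamma(k,θ) with k>1 has mode (k−1)θ, so θ = 47.8/(k−1).
Need P(X < 139) = 0.95 with θ tied to k this way. Start at k = 2, θ = 47.8: P(X<139) ≈ 0.787.
Too low — raise k to concentrate. Iterating converges to k ≈ 3.34.
Then θ = 47.8/(3.34−1) ≈ 20.5.

k ≈ 3.34, θ ≈ 20.5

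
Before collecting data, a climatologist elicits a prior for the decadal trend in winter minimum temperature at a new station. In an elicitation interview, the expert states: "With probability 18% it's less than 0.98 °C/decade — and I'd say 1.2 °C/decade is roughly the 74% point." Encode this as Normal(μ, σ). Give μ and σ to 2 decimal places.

For Normal(μ,σ), the p-quantile is μ + z_p·σ. Here z_{0.18} = -0.9154, z_{0.74} = 0.6433.
So 0.98 = μ − 0.9154σ and 1.2 = μ + 0.6433σ.
Subtracting: σ = (1.2 − 0.98)/(0.6433 − (-0.9154)) = 0.14.
Then μ = 0.98 − (-0.9154)·0.14 = 1.11.

μ = 1.11, σ = 0.14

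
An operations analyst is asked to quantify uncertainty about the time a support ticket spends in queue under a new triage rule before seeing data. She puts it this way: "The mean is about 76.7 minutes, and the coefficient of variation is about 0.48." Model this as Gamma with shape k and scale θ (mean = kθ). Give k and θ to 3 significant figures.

For Gamma(k, scale θ): mean = kθ, variance = kθ², so CV = 1/√k.
CV = 0.48, hence k = 1/CV² = 4.34.
Then θ = mean/k = 76.7/4.34 = 17.7.

k ≈ 4.34, θ ≈ 17.7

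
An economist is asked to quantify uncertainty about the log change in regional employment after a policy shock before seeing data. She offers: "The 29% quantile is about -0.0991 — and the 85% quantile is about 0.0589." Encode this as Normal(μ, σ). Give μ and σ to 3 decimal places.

The p-quantile of Normal(μ,σ) is μ + z_p·σ, with z_{0.29} = -0.5534 and z_{0.85} = 1.036.
Eliminate σ: μ = (z₂·x₁ − z₁·x₂)/(z₂ − z₁) = (1.036·-0.0991 − (-0.5534)·0.0589)/1.59 = -0.044.
Then σ = (x₂ − x₁)/(z₂ − z₁) = (0.0589 − -0.0991)/1.59 = 0.099.

μ = -0.044, σ = 0.099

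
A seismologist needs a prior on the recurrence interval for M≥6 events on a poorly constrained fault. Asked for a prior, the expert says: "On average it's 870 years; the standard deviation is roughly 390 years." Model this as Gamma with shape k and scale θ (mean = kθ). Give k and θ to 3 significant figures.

For Gamma(k, scale θ): mean = kθ, variance = kθ², so CV = 1/√k.
CV = SD/mean = 390/870 = 0.4483, hence k = 1/CV² = 4.98.
Then θ = mean/k = 870/4.98 = 175.

k ≈ 4.98, θ ≈ 175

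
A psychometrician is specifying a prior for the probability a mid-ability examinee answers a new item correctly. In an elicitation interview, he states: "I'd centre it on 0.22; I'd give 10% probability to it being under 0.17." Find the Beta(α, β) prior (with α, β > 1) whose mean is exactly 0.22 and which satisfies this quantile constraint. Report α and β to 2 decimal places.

With mean 0.22 fixed, write α = 0.22s, β = 0.78s where s = α+β.
Need P(θ < 0.17) = 0.1 under Beta(0.22s, 0.78s). Normal approximation: (q−m)/√(m(1−m)/s) ≈ z_{0.1} = -1.28, so s ≈ 0.22·0.78·(-1.28)²/(0.17−0.22)² = 112.7.
At s = 112.7: P(θ<0.17) ≈ 0.094. Adjusting to match 0.1 gives s ≈ 106.90.
So α = 0.22·106.90 ≈ 23.52, β = 0.78·106.90 ≈ 83.38.

α ≈ 23.52, β ≈ 83.38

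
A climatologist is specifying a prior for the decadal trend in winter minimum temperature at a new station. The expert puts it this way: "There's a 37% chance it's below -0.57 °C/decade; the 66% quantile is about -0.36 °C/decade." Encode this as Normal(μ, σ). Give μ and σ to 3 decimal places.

For Normal(μ,σ), the p-quantile is μ + z_p·σ. Here z_{0.37} = -0.3319, z_{0.66} = 0.4125.
So -0.57 = μ − 0.3319σ and -0.36 = μ + 0.4125σ.
Subtracting: σ = (-0.36 − -0.57)/(0.4125 − (-0.3319)) = 0.282.
Then μ = -0.57 − (-0.3319)·0.282 = -0.476.

μ = -0.476, σ = 0.282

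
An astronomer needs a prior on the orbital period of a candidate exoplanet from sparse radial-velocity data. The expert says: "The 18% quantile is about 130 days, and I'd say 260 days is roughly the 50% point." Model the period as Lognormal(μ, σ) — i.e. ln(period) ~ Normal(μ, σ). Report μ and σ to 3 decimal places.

If T ~ Lognormal(μ,σ) then ln T ~ Normal(μ,σ), so the p-quantile of ln T is μ + z_p·σ.
ln(130) = 4.868 and ln(260) = 5.561; z_{0.18} = -0.9154, z_{0.5} = 0.
σ = (5.561 − 4.868)/(0 − (-0.9154)) = 0.757.
μ = 4.868 − (-0.9154)·0.757 = 5.561.

μ ≈ 5.561, σ ≈ 0.757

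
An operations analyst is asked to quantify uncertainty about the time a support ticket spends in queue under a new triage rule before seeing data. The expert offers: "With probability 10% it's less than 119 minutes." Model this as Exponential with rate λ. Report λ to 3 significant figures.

λ ≈ 0.000885

P(T < 119.0) = 1 − e^(−λ·119.0) = 0.1, so λ = −ln(1−0.1)/119.0 = −ln(0.9)/119.0 = 0.000885.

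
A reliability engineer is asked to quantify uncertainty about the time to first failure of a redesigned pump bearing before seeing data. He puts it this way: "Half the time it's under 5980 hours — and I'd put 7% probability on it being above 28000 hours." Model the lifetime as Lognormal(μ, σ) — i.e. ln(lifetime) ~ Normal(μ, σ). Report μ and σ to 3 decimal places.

If T ~ Lognormal(μ,σ) then ln T ~ Normal(μ,σ), so the p-quantile of ln T is μ + z_p·σ.
ln(5980) = 8.696 and ln(28000) = 10.24; z_{0.5} = 0, z_{0.93} = 1.476.
σ = (10.24 − 8.696)/(1.476 − (0)) = 1.046.
μ = 8.696 − (0)·1.046 = 8.696.

μ ≈ 8.696, σ ≈ 1.046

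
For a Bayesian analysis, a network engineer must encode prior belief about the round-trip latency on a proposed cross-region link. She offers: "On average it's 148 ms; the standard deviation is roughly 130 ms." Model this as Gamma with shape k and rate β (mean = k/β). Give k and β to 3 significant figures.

For Gamma(k, rate β): mean = k/β, variance = k/β², so CV = 1/√k.
CV = SD/mean = 130/148 = 0.8784, hence k = 1/CV² = 1.3.
Then β = k/mean = 1.3/148 = 0.00876.

k ≈ 1.3, β ≈ 0.00876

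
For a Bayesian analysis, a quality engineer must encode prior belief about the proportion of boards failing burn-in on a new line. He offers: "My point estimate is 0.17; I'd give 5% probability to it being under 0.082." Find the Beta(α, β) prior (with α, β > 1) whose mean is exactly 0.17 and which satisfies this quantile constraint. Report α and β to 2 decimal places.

α ≈ 6.49, β ≈ 31.70

With mean 0.17 fixed, write α = 0.17s, β = 0.83s where s = α+β.
Need P(θ < 0.082) = 0.05 under Beta(0.17s, 0.83s). Normal approximation: (q−m)/√(m(1−m)/s) ≈ z_{0.05} = -1.64, so s ≈ 0.17·0.83·(-1.64)²/(0.082−0.17)² = 49.3.
At s = 49.3: P(θ<0.082) ≈ 0.029. Adjusting to match 0.05 gives s ≈ 38.20.
So α = 0.17·38.20 ≈ 6.49, β = 0.83·38.20 ≈ 31.70.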